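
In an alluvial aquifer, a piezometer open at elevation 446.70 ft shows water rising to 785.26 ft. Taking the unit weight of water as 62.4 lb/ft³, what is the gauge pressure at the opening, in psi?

P ≈ 147 psi

Pressure head ψ = h − z = 785.26 − 446.70 = 338.56 ft.
P = γ·ψ / 144 = 62.4 × 338.56 / 144 = 147 psi.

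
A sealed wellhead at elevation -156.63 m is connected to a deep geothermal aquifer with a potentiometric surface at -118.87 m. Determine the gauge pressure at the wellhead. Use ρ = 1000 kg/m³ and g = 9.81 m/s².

P ≈ 370 kPa

Head above the cap: Δh = -118.87 − (-156.63) = 37.76 m.
P = ρgΔh = 1000 × 9.81 × 37.76 = 370426 Pa ≈ 370 kPa.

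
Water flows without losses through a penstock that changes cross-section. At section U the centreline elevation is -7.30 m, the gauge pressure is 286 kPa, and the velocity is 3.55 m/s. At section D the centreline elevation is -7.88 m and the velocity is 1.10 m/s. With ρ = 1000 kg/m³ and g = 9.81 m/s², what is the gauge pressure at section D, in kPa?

Pressure head at U: ψ₁ = P₁/(ρg) = 286×1000 / (1000 × 9.81) = 29.15 m.
Velocity heads: v₁²/2g = 3.55²/19.62 = 0.642 m; v₂²/2g = 1.10²/19.62 = 0.062 m.
Total head H = z₁ + ψ₁ + v₁²/2g = -7.30 + 29.15 + 0.642 = 22.49 m.
ψ₂ = H − z₂ − v₂²/2g = 22.49 − (-7.88) − 0.062 = 30.31 m.
P₂ = ρgψ₂ = 1000 × 9.81 × 30.31 ≈ 297 kPa.

P₂ ≈ 297 kPa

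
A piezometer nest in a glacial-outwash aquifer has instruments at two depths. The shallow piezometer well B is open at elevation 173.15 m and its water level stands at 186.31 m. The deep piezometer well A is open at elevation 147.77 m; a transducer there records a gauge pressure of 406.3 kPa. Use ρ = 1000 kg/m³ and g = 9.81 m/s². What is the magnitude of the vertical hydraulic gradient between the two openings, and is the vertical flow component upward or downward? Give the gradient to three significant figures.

Total head at well B: h = 186.31 m (water level in the standpipe).
Pressure head at well A: ψ = P/(ρg) = 406.3×1000 / (1000 × 9.81) = 41.42 m.
Total head at well A: h = z + ψ = 147.77 + 41.42 = 189.19 m.
Δh = h(well B) − h(well A) = 186.31 − 189.19 = -2.88 m.
Vertical separation Δz = 173.15 − 147.77 = 25.38 m.
|i_v| = |Δh| / Δz = 2.88 / 25.38 = 0.113.
Head is higher in the deep piezometer, so vertical flow is upward (discharge condition).

|i_v| ≈ 0.113; vertical flow is upward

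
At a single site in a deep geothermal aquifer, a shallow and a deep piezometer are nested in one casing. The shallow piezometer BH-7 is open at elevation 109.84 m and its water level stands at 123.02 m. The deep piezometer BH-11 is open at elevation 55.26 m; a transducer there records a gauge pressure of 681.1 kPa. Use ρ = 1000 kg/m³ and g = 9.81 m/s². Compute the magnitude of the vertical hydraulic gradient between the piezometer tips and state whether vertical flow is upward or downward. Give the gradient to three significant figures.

Total head at BH-7: h = 123.02 m (water level in the standpipe).
Pressure head at BH-11: ψ = P/(ρg) = 681.1×1000 / (1000 × 9.81) = 69.43 m.
Total head at BH-11: h = z + ψ = 55.26 + 69.43 = 124.69 m.
Δh = h(BH-7) − h(BH-11) = 123.02 − 124.69 = -1.67 m.
Vertical separation Δz = 109.84 − 55.26 = 54.58 m.
|i_v| = |Δh| / Δz = 1.67 / 54.58 = 0.0306.
Head is higher in the deep piezometer, so vertical flow is upward (discharge condition).

|i_v| ≈ 0.0306; vertical flow is upward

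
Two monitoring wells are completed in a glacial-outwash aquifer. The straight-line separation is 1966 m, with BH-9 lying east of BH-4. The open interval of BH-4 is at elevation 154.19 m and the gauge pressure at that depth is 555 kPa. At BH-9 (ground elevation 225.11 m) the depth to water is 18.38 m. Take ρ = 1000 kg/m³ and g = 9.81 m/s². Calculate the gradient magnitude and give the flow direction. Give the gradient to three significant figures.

i ≈ 0.00205; groundwater flows toward the east

Pressure head at BH-4: ψ = P/(ρg) = 555×1000 / (1000 × 9.81) = 56.57 m.
Total head at BH-4: h = z + ψ = 154.19 + 56.57 = 210.76 m.
Total head at BH-9: h = 225.11 − 18.38 = 206.73 m.
Head difference: h(BH-4) − h(BH-9) = 210.76 − 206.73 = 4.03 m.
Hydraulic gradient: i = |Δh| / L = 4.03 / 1966 = 0.00205.
Flow is from higher to lower head: from BH-4 toward BH-9, i.e. toward the east.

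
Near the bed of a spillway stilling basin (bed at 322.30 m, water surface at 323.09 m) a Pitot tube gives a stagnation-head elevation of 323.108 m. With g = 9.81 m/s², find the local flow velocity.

v ≈ 0.594 m/s

Near the bed, under hydrostatic conditions, the piezometric head (z + ψ) equals the free-surface elevation, 323.09 m.
Velocity head = total − piezometric = 323.108 − 323.09 = 0.018 m.
v = √(2g·h_v) = √(2 × 9.81 × 0.018) = 0.594 m/s.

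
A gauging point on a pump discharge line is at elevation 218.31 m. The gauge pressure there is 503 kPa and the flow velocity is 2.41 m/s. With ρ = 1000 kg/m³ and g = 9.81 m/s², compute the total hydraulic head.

h ≈ 269.88 m

Pressure head ψ = P/(ρg) = 503×1000 / (1000 × 9.81) = 51.27 m.
Velocity head = v²/(2g) = 2.41² / (2 × 9.81) = 0.296 m.
h = z + ψ + v²/(2g) = 218.31 + 51.27 + 0.296 = 269.88 m.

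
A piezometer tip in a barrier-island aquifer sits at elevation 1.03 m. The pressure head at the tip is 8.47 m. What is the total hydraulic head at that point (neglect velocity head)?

h = z + ψ = 1.03 + 8.47 = 9.50 m.

h ≈ 9.50 m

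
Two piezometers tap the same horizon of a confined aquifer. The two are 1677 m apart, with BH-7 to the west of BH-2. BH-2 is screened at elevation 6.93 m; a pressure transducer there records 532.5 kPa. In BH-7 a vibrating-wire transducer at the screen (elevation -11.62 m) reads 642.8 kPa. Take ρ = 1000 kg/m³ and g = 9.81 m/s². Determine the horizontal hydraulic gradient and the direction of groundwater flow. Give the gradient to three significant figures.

Pressure head at BH-2: ψ = P/(ρg) = 532.5×1000 / (1000 × 9.81) = 54.28 m.
Total head at BH-2: h = z + ψ = 6.93 + 54.28 = 61.21 m.
Pressure head at BH-7: ψ = P/(ρg) = 642.8×1000 / (1000 × 9.81) = 65.52 m.
Total head at BH-7: h = z + ψ = -11.62 + 65.52 = 53.90 m.
Head difference: h(BH-2) − h(BH-7) = 61.21 − 53.90 = 7.31 m.
Hydraulic gradient: i = |Δh| / L = 7.31 / 1677 = 0.00436.
Flow is from higher to lower head: from BH-2 toward BH-7, i.e. toward the west.

i ≈ 0.00436; groundwater flows toward the west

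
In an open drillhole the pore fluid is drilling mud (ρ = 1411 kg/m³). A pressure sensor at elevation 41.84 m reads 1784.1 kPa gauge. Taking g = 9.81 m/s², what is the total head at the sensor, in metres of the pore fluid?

ψ = P/(ρg) = 1784.1×1000 / (1411 × 9.81) = 128.89 m.
h = z + ψ = 41.84 + 128.89 = 170.73 m.

h ≈ 170.73 m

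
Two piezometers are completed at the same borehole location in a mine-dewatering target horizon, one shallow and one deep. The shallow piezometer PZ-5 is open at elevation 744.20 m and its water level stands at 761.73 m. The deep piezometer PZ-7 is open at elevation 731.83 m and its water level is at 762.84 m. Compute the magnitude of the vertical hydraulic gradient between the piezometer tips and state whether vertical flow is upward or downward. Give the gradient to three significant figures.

|i_v| ≈ 0.0897; vertical flow is upward

Total head at PZ-5: h = 761.73 m (water level in the standpipe).
Total head at PZ-7: h = 762.84 m.
Δh = h(PZ-5) − h(PZ-7) = 761.73 − 762.84 = -1.11 m.
Vertical separation Δz = 744.20 − 731.83 = 12.37 m.
|i_v| = |Δh| / Δz = 1.11 / 12.37 = 0.0897.
Head is higher in the deep piezometer, so vertical flow is upward (discharge condition).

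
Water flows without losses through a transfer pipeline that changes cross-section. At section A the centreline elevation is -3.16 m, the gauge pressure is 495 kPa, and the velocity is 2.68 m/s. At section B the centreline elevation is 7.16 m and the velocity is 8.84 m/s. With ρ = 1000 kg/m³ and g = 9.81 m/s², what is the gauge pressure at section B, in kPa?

P₂ ≈ 358 kPa

Pressure head at A: ψ₁ = P₁/(ρg) = 495×1000 / (1000 × 9.81) = 50.46 m.
Velocity heads: v₁²/2g = 2.68²/19.62 = 0.366 m; v₂²/2g = 8.84²/19.62 = 3.983 m.
Total head H = z₁ + ψ₁ + v₁²/2g = -3.16 + 50.46 + 0.366 = 47.67 m.
ψ₂ = H − z₂ − v₂²/2g = 47.67 − 7.16 − 3.983 = 36.53 m.
P₂ = ρgψ₂ = 1000 × 9.81 × 36.53 ≈ 358 kPa.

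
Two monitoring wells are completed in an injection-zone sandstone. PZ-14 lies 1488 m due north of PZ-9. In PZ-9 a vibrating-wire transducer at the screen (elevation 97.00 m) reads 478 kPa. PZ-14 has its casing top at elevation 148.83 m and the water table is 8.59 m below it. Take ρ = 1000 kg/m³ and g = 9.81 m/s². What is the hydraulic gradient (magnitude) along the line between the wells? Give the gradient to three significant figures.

i ≈ 0.00369

Pressure head at PZ-9: ψ = P/(ρg) = 478×1000 / (1000 × 9.81) = 48.73 m.
Total head at PZ-9: h = z + ψ = 97.00 + 48.73 = 145.73 m.
Total head at PZ-14: h = 148.83 − 8.59 = 140.24 m.
Head difference: h(PZ-9) − h(PZ-14) = 145.73 − 140.24 = 5.49 m.
Hydraulic gradient: i = |Δh| / L = 5.49 / 1488 = 0.00369.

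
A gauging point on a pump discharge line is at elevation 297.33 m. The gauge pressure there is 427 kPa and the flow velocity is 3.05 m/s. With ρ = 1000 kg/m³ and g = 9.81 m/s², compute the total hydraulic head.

h ≈ 341.33 m

Pressure head ψ = P/(ρg) = 427×1000 / (1000 × 9.81) = 43.53 m.
Velocity head = v²/(2g) = 3.05² / (2 × 9.81) = 0.474 m.
h = z + ψ + v²/(2g) = 297.33 + 43.53 + 0.474 = 341.33 m.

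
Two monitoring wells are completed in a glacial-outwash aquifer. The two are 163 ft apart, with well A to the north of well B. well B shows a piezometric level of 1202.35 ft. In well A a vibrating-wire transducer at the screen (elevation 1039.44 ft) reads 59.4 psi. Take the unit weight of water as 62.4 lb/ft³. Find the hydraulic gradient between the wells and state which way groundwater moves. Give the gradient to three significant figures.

Total head at well B: h = 1202.35 ft (water level in the piezometer is the total head).
Pressure head at well A: ψ = 144·P/γ = 144 × 59.4 / 62.4 = 137.08 ft.
Total head at well A: h = z + ψ = 1039.44 + 137.08 = 1176.52 ft.
Head difference: h(well B) − h(well A) = 1202.35 − 1176.52 = 25.83 ft.
Hydraulic gradient: i = |Δh| / L = 25.83 / 163 = 0.158.
Flow is from higher to lower head: from well B toward well A, i.e. toward the north.

i ≈ 0.158; groundwater flows toward the north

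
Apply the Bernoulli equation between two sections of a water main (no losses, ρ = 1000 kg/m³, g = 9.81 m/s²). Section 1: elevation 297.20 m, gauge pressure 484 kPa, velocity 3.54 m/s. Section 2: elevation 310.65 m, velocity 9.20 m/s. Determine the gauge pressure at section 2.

P₂ ≈ 316 kPa

Pressure head at 1: ψ₁ = P₁/(ρg) = 484×1000 / (1000 × 9.81) = 49.34 m.
Velocity heads: v₁²/2g = 3.54²/19.62 = 0.639 m; v₂²/2g = 9.20²/19.62 = 4.314 m.
Total head H = z₁ + ψ₁ + v₁²/2g = 297.20 + 49.34 + 0.639 = 347.18 m.
ψ₂ = H − z₂ − v₂²/2g = 347.18 − 310.65 − 4.314 = 32.22 m.
P₂ = ρgψ₂ = 1000 × 9.81 × 32.22 ≈ 316 kPa.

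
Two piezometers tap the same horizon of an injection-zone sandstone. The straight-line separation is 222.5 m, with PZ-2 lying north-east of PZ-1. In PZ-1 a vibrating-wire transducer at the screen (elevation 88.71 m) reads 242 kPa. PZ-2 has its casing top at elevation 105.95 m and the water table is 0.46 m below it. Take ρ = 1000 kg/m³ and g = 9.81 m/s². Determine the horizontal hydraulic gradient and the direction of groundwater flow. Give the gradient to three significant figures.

Pressure head at PZ-1: ψ = P/(ρg) = 242×1000 / (1000 × 9.81) = 24.67 m.
Total head at PZ-1: h = z + ψ = 88.71 + 24.67 = 113.38 m.
Total head at PZ-2: h = 105.95 − 0.46 = 105.49 m.
Head difference: h(PZ-1) − h(PZ-2) = 113.38 − 105.49 = 7.89 m.
Hydraulic gradient: i = |Δh| / L = 7.89 / 222.5 = 0.0355.
Flow is from higher to lower head: from PZ-1 toward PZ-2, i.e. toward the north-east.

i ≈ 0.0355; groundwater flows toward the north-east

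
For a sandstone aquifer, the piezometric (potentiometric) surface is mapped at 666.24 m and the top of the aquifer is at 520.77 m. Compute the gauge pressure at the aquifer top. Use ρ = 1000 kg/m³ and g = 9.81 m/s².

Pressure head at the aquifer top: ψ = h − z = 666.24 − 520.77 = 145.47 m.
P = ρgψ = 1000 × 9.81 × 145.47 = 1427061 Pa ≈ 1430 kPa.

P ≈ 1430 kPa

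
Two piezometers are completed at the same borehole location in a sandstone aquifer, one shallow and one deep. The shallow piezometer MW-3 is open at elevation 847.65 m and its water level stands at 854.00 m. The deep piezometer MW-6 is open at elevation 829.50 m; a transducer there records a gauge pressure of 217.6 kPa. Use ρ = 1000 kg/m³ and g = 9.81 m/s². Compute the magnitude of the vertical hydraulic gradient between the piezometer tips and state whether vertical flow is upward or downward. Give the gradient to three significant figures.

|i_v| ≈ 0.128; vertical flow is downward

Total head at MW-3: h = 854.00 m (water level in the standpipe).
Pressure head at MW-6: ψ = P/(ρg) = 217.6×1000 / (1000 × 9.81) = 22.18 m.
Total head at MW-6: h = z + ψ = 829.50 + 22.18 = 851.68 m.
Δh = h(MW-3) − h(MW-6) = 854.00 − 851.68 = 2.32 m.
Vertical separation Δz = 847.65 − 829.50 = 18.15 m.
|i_v| = |Δh| / Δz = 2.32 / 18.15 = 0.128.
Head is higher in the shallow piezometer, so vertical flow is downward (recharge condition).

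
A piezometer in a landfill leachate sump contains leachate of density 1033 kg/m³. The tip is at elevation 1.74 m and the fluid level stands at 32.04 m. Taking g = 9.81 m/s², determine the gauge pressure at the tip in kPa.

Pressure head ψ = h − z = 32.04 − 1.74 = 30.30 m.
P = ρgψ = 1033 × 9.81 × 30.30 = 307052 Pa ≈ 307 kPa.

P ≈ 307 kPa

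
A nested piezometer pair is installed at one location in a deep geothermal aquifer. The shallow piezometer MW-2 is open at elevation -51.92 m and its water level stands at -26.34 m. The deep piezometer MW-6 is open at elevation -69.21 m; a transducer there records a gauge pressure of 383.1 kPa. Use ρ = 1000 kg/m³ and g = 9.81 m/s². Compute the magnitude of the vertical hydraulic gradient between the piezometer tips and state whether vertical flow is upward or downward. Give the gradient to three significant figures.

Total head at MW-2: h = -26.34 m (water level in the standpipe).
Pressure head at MW-6: ψ = P/(ρg) = 383.1×1000 / (1000 × 9.81) = 39.05 m.
Total head at MW-6: h = z + ψ = -69.21 + 39.05 = -30.16 m.
Δh = h(MW-2) − h(MW-6) = -26.34 − (-30.16) = 3.82 m.
Vertical separation Δz = -51.92 − (-69.21) = 17.29 m.
|i_v| = |Δh| / Δz = 3.82 / 17.29 = 0.221.
Head is higher in the shallow piezometer, so vertical flow is downward (recharge condition).

|i_v| ≈ 0.221; vertical flow is downward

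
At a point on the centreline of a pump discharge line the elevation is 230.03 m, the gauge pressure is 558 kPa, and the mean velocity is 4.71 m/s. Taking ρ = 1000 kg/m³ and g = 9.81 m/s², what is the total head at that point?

Pressure head ψ = P/(ρg) = 558×1000 / (1000 × 9.81) = 56.88 m.
Velocity head = v²/(2g) = 4.71² / (2 × 9.81) = 1.131 m.
h = z + ψ + v²/(2g) = 230.03 + 56.88 + 1.131 = 288.04 m.

h ≈ 288.04 m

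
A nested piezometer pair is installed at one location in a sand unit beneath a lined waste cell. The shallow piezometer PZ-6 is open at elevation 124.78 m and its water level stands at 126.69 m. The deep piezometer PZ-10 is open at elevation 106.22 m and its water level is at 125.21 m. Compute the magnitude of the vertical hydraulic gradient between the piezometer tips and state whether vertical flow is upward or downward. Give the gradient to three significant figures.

Total head at PZ-6: h = 126.69 m (water level in the standpipe).
Total head at PZ-10: h = 125.21 m.
Δh = h(PZ-6) − h(PZ-10) = 126.69 − 125.21 = 1.48 m.
Vertical separation Δz = 124.78 − 106.22 = 18.56 m.
|i_v| = |Δh| / Δz = 1.48 / 18.56 = 0.0797.
Head is higher in the shallow piezometer, so vertical flow is downward (recharge condition).

|i_v| ≈ 0.0797; vertical flow is downward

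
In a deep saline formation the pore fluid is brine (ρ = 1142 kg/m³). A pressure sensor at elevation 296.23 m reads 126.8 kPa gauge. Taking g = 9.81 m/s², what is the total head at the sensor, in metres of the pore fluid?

h ≈ 307.55 m

ψ = P/(ρg) = 126.8×1000 / (1142 × 9.81) = 11.32 m.
h = z + ψ = 296.23 + 11.32 = 307.55 m.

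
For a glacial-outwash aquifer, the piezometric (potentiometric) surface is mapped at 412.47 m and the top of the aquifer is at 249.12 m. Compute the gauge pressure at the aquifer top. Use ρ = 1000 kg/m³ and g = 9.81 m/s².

Pressure head at the aquifer top: ψ = h − z = 412.47 − 249.12 = 163.35 m.
P = ρgψ = 1000 × 9.81 × 163.35 = 1602464 Pa ≈ 1600 kPa.

P ≈ 1600 kPa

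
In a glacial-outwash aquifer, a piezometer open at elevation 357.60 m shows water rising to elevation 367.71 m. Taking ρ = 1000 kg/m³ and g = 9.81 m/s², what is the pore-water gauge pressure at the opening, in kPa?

Pressure head ψ = h − z = 367.71 − 357.60 = 10.11 m.
P = ρgψ = 1000 × 9.81 × 10.11 = 99179 Pa ≈ 99.2 kPa.

P ≈ 99.2 kPa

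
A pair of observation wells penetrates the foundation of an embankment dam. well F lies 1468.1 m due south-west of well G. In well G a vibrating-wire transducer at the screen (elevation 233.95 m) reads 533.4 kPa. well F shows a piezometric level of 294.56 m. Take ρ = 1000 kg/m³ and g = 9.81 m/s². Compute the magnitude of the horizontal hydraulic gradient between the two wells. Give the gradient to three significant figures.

Pressure head at well G: ψ = P/(ρg) = 533.4×1000 / (1000 × 9.81) = 54.37 m.
Total head at well G: h = z + ψ = 233.95 + 54.37 = 288.32 m.
Total head at well F: h = 294.56 m (water level in the piezometer is the total head).
Head difference: h(well G) − h(well F) = 288.32 − 294.56 = -6.24 m.
Hydraulic gradient: i = |Δh| / L = 6.24 / 1468.1 = 0.00425.

i ≈ 0.00425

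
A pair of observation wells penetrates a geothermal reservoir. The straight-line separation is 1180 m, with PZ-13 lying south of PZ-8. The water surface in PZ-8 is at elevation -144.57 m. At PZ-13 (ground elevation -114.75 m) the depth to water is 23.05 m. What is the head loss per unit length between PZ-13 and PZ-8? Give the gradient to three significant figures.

Total head at PZ-8: h = -144.57 m (water level in the piezometer is the total head).
Total head at PZ-13: h = -114.75 − 23.05 = -137.80 m.
Head difference: h(PZ-8) − h(PZ-13) = -144.57 − (-137.80) = -6.77 m.
Hydraulic gradient: i = |Δh| / L = 6.77 / 1180 = 0.00574.

i ≈ 0.00574 m/m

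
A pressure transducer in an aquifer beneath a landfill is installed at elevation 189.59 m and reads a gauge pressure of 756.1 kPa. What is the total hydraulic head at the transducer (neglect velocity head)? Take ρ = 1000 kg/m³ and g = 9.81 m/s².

ψ = P/(ρg) = 756.1×1000 / (1000 × 9.81) = 77.07 m.
h = z + ψ = 189.59 + 77.07 = 266.66 m.

h ≈ 266.66 m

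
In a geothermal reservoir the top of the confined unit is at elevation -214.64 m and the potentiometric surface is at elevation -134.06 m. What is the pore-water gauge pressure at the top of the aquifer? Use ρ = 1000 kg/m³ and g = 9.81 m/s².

Pressure head at the aquifer top: ψ = h − z = -134.06 − (-214.64) = 80.58 m.
P = ρgψ = 1000 × 9.81 × 80.58 = 790490 Pa ≈ 790 kPa.

P ≈ 790 kPa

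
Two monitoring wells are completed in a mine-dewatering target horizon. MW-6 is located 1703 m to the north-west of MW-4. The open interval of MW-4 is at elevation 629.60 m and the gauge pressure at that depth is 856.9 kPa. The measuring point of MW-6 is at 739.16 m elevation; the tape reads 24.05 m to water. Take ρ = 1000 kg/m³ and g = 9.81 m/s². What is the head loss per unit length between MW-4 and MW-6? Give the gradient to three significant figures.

Pressure head at MW-4: ψ = P/(ρg) = 856.9×1000 / (1000 × 9.81) = 87.35 m.
Total head at MW-4: h = z + ψ = 629.60 + 87.35 = 716.95 m.
Total head at MW-6: h = 739.16 − 24.05 = 715.11 m.
Head difference: h(MW-4) − h(MW-6) = 716.95 − 715.11 = 1.84 m.
Hydraulic gradient: i = |Δh| / L = 1.84 / 1703 = 0.00108.

i ≈ 0.00108 m/m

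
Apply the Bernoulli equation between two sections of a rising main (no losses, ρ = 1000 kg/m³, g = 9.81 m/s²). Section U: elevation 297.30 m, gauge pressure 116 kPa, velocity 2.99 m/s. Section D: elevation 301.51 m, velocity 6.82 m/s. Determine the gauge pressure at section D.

P₂ ≈ 55.9 kPa

Pressure head at U: ψ₁ = P₁/(ρg) = 116×1000 / (1000 × 9.81) = 11.82 m.
Velocity heads: v₁²/2g = 2.99²/19.62 = 0.456 m; v₂²/2g = 6.82²/19.62 = 2.371 m.
Total head H = z₁ + ψ₁ + v₁²/2g = 297.30 + 11.82 + 0.456 = 309.58 m.
ψ₂ = H − z₂ − v₂²/2g = 309.58 − 301.51 − 2.371 = 5.70 m.
P₂ = ρgψ₂ = 1000 × 9.81 × 5.70 ≈ 55.9 kPa.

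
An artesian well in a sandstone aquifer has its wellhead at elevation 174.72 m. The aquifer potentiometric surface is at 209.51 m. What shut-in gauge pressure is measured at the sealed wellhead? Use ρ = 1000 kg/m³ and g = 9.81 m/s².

Head above the cap: Δh = 209.51 − 174.72 = 34.79 m.
P = ρgΔh = 1000 × 9.81 × 34.79 = 341290 Pa ≈ 341 kPa.

P ≈ 341 kPa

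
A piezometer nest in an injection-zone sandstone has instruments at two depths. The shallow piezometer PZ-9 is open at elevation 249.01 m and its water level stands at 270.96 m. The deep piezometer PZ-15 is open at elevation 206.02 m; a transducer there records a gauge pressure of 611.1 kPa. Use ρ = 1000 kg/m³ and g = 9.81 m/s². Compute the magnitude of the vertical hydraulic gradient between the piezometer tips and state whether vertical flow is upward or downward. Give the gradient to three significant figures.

Total head at PZ-9: h = 270.96 m (water level in the standpipe).
Pressure head at PZ-15: ψ = P/(ρg) = 611.1×1000 / (1000 × 9.81) = 62.29 m.
Total head at PZ-15: h = z + ψ = 206.02 + 62.29 = 268.31 m.
Δh = h(PZ-9) − h(PZ-15) = 270.96 − 268.31 = 2.65 m.
Vertical separation Δz = 249.01 − 206.02 = 42.99 m.
|i_v| = |Δh| / Δz = 2.65 / 42.99 = 0.0616.
Head is higher in the shallow piezometer, so vertical flow is downward (recharge condition).

|i_v| ≈ 0.0616; vertical flow is downward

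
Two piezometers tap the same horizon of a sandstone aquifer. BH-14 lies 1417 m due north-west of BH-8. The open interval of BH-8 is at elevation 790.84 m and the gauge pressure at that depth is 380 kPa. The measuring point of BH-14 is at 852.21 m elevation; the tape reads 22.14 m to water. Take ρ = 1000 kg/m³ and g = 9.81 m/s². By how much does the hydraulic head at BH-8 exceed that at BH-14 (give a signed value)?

Pressure head at BH-8: ψ = P/(ρg) = 380×1000 / (1000 × 9.81) = 38.74 m.
Total head at BH-8: h = z + ψ = 790.84 + 38.74 = 829.58 m.
Total head at BH-14: h = 852.21 − 22.14 = 830.07 m.
Head difference: h(BH-8) − h(BH-14) = 829.58 − 830.07 = -0.49 m.

Δh ≈ -0.49 m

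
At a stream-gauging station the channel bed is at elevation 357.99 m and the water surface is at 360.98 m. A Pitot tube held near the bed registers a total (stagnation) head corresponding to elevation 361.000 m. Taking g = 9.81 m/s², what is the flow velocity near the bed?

v ≈ 0.626 m/s

Near the bed, under hydrostatic conditions, the piezometric head (z + ψ) equals the free-surface elevation, 360.98 m.
Velocity head = total − piezometric = 361.000 − 360.98 = 0.020 m.
v = √(2g·h_v) = √(2 × 9.81 × 0.020) = 0.626 m/s.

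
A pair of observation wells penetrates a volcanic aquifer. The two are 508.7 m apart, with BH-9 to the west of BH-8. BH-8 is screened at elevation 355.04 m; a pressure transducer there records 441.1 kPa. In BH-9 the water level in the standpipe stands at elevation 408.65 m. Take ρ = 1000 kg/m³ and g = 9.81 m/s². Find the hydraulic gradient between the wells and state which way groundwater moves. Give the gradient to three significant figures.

Pressure head at BH-8: ψ = P/(ρg) = 441.1×1000 / (1000 × 9.81) = 44.96 m.
Total head at BH-8: h = z + ψ = 355.04 + 44.96 = 400.00 m.
Total head at BH-9: h = 408.65 m (water level in the piezometer is the total head).
Head difference: h(BH-8) − h(BH-9) = 400.00 − 408.65 = -8.65 m.
Hydraulic gradient: i = |Δh| / L = 8.65 / 508.7 = 0.0170.
Flow is from higher to lower head: from BH-9 toward BH-8, i.e. toward the east.

i ≈ 0.0170; groundwater flows toward the east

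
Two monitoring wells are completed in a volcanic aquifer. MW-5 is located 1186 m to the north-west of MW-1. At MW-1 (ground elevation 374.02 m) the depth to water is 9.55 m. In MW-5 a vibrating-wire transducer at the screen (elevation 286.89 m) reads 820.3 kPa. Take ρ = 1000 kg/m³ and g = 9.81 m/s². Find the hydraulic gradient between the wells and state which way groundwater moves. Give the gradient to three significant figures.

Total head at MW-1: h = 374.02 − 9.55 = 364.47 m.
Pressure head at MW-5: ψ = P/(ρg) = 820.3×1000 / (1000 × 9.81) = 83.62 m.
Total head at MW-5: h = z + ψ = 286.89 + 83.62 = 370.51 m.
Head difference: h(MW-1) − h(MW-5) = 364.47 − 370.51 = -6.04 m.
Hydraulic gradient: i = |Δh| / L = 6.04 / 1186 = 0.00509.
Flow is from higher to lower head: from MW-5 toward MW-1, i.e. toward the south-east.

i ≈ 0.00509; groundwater flows toward the south-east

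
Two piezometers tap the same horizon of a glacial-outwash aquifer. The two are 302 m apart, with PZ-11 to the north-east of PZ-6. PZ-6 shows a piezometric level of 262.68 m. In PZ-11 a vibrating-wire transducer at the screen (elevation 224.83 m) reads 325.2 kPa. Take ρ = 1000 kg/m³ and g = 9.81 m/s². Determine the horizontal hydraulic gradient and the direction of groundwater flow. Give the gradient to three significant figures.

Total head at PZ-6: h = 262.68 m (water level in the piezometer is the total head).
Pressure head at PZ-11: ψ = P/(ρg) = 325.2×1000 / (1000 × 9.81) = 33.15 m.
Total head at PZ-11: h = z + ψ = 224.83 + 33.15 = 257.98 m.
Head difference: h(PZ-6) − h(PZ-11) = 262.68 − 257.98 = 4.70 m.
Hydraulic gradient: i = |Δh| / L = 4.70 / 302 = 0.0156.
Flow is from higher to lower head: from PZ-6 toward PZ-11, i.e. toward the north-east.

i ≈ 0.0156; groundwater flows toward the north-east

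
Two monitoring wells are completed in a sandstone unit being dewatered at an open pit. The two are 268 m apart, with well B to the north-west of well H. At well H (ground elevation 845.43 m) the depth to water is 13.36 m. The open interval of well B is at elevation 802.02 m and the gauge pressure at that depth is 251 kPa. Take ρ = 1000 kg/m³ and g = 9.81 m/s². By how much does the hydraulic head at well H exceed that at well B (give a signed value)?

Δh ≈ 4.46 m

Total head at well H: h = 845.43 − 13.36 = 832.07 m.
Pressure head at well B: ψ = P/(ρg) = 251×1000 / (1000 × 9.81) = 25.59 m.
Total head at well B: h = z + ψ = 802.02 + 25.59 = 827.61 m.
Head difference: h(well H) − h(well B) = 832.07 − 827.61 = 4.46 m.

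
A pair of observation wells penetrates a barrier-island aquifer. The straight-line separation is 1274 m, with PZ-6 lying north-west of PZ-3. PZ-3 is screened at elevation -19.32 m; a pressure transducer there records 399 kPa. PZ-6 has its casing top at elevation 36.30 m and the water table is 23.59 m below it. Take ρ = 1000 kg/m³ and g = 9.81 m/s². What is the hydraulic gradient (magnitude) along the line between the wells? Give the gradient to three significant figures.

i ≈ 0.00678

Pressure head at PZ-3: ψ = P/(ρg) = 399×1000 / (1000 × 9.81) = 40.67 m.
Total head at PZ-3: h = z + ψ = -19.32 + 40.67 = 21.35 m.
Total head at PZ-6: h = 36.30 − 23.59 = 12.71 m.
Head difference: h(PZ-3) − h(PZ-6) = 21.35 − 12.71 = 8.64 m.
Hydraulic gradient: i = |Δh| / L = 8.64 / 1274 = 0.00678.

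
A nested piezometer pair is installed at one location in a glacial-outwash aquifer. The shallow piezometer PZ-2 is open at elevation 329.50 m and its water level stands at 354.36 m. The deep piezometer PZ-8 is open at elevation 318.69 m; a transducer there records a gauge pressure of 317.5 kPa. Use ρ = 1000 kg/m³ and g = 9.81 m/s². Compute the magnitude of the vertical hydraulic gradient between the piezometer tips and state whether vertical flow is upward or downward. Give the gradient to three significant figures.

|i_v| ≈ 0.306; vertical flow is downward

Total head at PZ-2: h = 354.36 m (water level in the standpipe).
Pressure head at PZ-8: ψ = P/(ρg) = 317.5×1000 / (1000 × 9.81) = 32.36 m.
Total head at PZ-8: h = z + ψ = 318.69 + 32.36 = 351.05 m.
Δh = h(PZ-2) − h(PZ-8) = 354.36 − 351.05 = 3.31 m.
Vertical separation Δz = 329.50 − 318.69 = 10.81 m.
|i_v| = |Δh| / Δz = 3.31 / 10.81 = 0.306.
Head is higher in the shallow piezometer, so vertical flow is downward (recharge condition).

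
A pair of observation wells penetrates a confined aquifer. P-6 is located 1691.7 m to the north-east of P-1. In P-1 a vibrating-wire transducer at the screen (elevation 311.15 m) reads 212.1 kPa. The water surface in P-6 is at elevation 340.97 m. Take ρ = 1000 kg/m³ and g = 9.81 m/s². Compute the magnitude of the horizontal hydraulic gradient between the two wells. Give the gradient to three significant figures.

Pressure head at P-1: ψ = P/(ρg) = 212.1×1000 / (1000 × 9.81) = 21.62 m.
Total head at P-1: h = z + ψ = 311.15 + 21.62 = 332.77 m.
Total head at P-6: h = 340.97 m (water level in the piezometer is the total head).
Head difference: h(P-1) − h(P-6) = 332.77 − 340.97 = -8.20 m.
Hydraulic gradient: i = |Δh| / L = 8.20 / 1691.7 = 0.00485.

i ≈ 0.00485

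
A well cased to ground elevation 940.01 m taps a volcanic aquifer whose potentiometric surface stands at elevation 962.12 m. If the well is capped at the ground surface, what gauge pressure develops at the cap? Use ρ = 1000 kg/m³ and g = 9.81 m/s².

Head above the cap: Δh = 962.12 − 940.01 = 22.11 m.
P = ρgΔh = 1000 × 9.81 × 22.11 = 216899 Pa ≈ 217 kPa.

P ≈ 217 kPa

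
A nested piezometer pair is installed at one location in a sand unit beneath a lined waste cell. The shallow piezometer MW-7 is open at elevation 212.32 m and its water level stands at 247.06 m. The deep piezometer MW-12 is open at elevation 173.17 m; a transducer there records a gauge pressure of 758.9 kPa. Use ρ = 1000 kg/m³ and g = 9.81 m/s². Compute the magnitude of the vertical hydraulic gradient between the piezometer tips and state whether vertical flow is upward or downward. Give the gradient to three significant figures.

Total head at MW-7: h = 247.06 m (water level in the standpipe).
Pressure head at MW-12: ψ = P/(ρg) = 758.9×1000 / (1000 × 9.81) = 77.36 m.
Total head at MW-12: h = z + ψ = 173.17 + 77.36 = 250.53 m.
Δh = h(MW-7) − h(MW-12) = 247.06 − 250.53 = -3.47 m.
Vertical separation Δz = 212.32 − 173.17 = 39.15 m.
|i_v| = |Δh| / Δz = 3.47 / 39.15 = 0.0886.
Head is higher in the deep piezometer, so vertical flow is upward (discharge condition).

|i_v| ≈ 0.0886; vertical flow is upward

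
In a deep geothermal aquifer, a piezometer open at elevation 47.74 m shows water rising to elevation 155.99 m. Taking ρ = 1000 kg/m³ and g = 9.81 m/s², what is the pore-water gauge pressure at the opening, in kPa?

P ≈ 1060 kPa

Pressure head ψ = h − z = 155.99 − 47.74 = 108.25 m.
P = ρgψ = 1000 × 9.81 × 108.25 = 1061932 Pa ≈ 1060 kPa.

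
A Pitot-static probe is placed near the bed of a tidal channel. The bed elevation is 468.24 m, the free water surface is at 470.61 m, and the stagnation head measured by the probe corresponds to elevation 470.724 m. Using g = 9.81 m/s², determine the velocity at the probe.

Near the bed, under hydrostatic conditions, the piezometric head (z + ψ) equals the free-surface elevation, 470.61 m.
Velocity head = total − piezometric = 470.724 − 470.61 = 0.114 m.
v = √(2g·h_v) = √(2 × 9.81 × 0.114) = 1.50 m/s.

v ≈ 1.50 m/s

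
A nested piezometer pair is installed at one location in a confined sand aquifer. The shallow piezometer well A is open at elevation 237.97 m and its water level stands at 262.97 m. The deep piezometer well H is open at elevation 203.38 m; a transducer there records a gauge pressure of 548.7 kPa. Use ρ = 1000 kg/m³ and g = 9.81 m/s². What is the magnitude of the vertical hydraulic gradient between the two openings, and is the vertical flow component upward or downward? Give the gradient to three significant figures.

|i_v| ≈ 0.106; vertical flow is downward

Total head at well A: h = 262.97 m (water level in the standpipe).
Pressure head at well H: ψ = P/(ρg) = 548.7×1000 / (1000 × 9.81) = 55.93 m.
Total head at well H: h = z + ψ = 203.38 + 55.93 = 259.31 m.
Δh = h(well A) − h(well H) = 262.97 − 259.31 = 3.66 m.
Vertical separation Δz = 237.97 − 203.38 = 34.59 m.
|i_v| = |Δh| / Δz = 3.66 / 34.59 = 0.106.
Head is higher in the shallow piezometer, so vertical flow is downward (recharge condition).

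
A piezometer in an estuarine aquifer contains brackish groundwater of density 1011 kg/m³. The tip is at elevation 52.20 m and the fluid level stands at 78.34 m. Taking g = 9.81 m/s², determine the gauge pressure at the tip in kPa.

Pressure head ψ = h − z = 78.34 − 52.20 = 26.14 m.
P = ρgψ = 1011 × 9.81 × 26.14 = 259254 Pa ≈ 259 kPa.

P ≈ 259 kPa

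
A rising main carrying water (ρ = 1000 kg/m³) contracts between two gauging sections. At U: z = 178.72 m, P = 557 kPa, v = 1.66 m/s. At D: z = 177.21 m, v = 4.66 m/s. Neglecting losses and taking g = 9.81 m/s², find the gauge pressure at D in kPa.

Pressure head at U: ψ₁ = P₁/(ρg) = 557×1000 / (1000 × 9.81) = 56.78 m.
Velocity heads: v₁²/2g = 1.66²/19.62 = 0.140 m; v₂²/2g = 4.66²/19.62 = 1.107 m.
Total head H = z₁ + ψ₁ + v₁²/2g = 178.72 + 56.78 + 0.140 = 235.64 m.
ψ₂ = H − z₂ − v₂²/2g = 235.64 − 177.21 − 1.107 = 57.32 m.
P₂ = ρgψ₂ = 1000 × 9.81 × 57.32 ≈ 562 kPa.

P₂ ≈ 562 kPa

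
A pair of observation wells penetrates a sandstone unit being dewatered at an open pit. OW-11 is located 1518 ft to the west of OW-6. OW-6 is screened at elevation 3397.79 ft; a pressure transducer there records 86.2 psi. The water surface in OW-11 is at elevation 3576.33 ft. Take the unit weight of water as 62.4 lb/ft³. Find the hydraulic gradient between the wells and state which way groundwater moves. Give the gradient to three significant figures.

Pressure head at OW-6: ψ = 144·P/γ = 144 × 86.2 / 62.4 = 198.92 ft.
Total head at OW-6: h = z + ψ = 3397.79 + 198.92 = 3596.71 ft.
Total head at OW-11: h = 3576.33 ft (water level in the piezometer is the total head).
Head difference: h(OW-6) − h(OW-11) = 3596.71 − 3576.33 = 20.38 ft.
Hydraulic gradient: i = |Δh| / L = 20.38 / 1518 = 0.0134.
Flow is from higher to lower head: from OW-6 toward OW-11, i.e. toward the west.

i ≈ 0.0134; groundwater flows toward the west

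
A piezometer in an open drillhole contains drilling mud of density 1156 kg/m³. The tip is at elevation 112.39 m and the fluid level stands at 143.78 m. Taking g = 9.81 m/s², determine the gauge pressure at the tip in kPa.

P ≈ 356 kPa

Pressure head ψ = h − z = 143.78 − 112.39 = 31.39 m.
P = ρgψ = 1156 × 9.81 × 31.39 = 355974 Pa ≈ 356 kPa.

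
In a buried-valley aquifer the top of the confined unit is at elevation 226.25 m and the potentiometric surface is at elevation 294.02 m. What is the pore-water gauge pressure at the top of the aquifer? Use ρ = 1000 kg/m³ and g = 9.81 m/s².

Pressure head at the aquifer top: ψ = h − z = 294.02 − 226.25 = 67.77 m.
P = ρgψ = 1000 × 9.81 × 67.77 = 664824 Pa ≈ 665 kPa.

P ≈ 665 kPa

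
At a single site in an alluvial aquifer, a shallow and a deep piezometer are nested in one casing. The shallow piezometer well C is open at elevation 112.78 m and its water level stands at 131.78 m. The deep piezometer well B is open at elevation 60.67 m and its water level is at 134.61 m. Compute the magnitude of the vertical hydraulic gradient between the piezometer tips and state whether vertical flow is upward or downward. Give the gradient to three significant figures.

|i_v| ≈ 0.0543; vertical flow is upward

Total head at well C: h = 131.78 m (water level in the standpipe).
Total head at well B: h = 134.61 m.
Δh = h(well C) − h(well B) = 131.78 − 134.61 = -2.83 m.
Vertical separation Δz = 112.78 − 60.67 = 52.11 m.
|i_v| = |Δh| / Δz = 2.83 / 52.11 = 0.0543.
Head is higher in the deep piezometer, so vertical flow is upward (discharge condition).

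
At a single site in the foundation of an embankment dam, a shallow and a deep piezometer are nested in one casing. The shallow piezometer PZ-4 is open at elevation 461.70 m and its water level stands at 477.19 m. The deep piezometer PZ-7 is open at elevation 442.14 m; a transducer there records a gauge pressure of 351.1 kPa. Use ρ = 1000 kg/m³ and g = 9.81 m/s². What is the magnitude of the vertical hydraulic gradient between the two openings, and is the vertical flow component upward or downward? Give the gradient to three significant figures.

Total head at PZ-4: h = 477.19 m (water level in the standpipe).
Pressure head at PZ-7: ψ = P/(ρg) = 351.1×1000 / (1000 × 9.81) = 35.79 m.
Total head at PZ-7: h = z + ψ = 442.14 + 35.79 = 477.93 m.
Δh = h(PZ-4) − h(PZ-7) = 477.19 − 477.93 = -0.74 m.
Vertical separation Δz = 461.70 − 442.14 = 19.56 m.
|i_v| = |Δh| / Δz = 0.74 / 19.56 = 0.0378.
Head is higher in the deep piezometer, so vertical flow is upward (discharge condition).

|i_v| ≈ 0.0378; vertical flow is upward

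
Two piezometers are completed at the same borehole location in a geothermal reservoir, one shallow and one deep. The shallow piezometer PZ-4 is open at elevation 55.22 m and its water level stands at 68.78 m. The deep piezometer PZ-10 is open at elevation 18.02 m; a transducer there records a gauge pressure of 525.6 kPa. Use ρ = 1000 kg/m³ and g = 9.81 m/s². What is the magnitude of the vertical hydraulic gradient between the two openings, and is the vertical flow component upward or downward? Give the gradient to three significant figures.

|i_v| ≈ 0.0758; vertical flow is upward

Total head at PZ-4: h = 68.78 m (water level in the standpipe).
Pressure head at PZ-10: ψ = P/(ρg) = 525.6×1000 / (1000 × 9.81) = 53.58 m.
Total head at PZ-10: h = z + ψ = 18.02 + 53.58 = 71.60 m.
Δh = h(PZ-4) − h(PZ-10) = 68.78 − 71.60 = -2.82 m.
Vertical separation Δz = 55.22 − 18.02 = 37.20 m.
|i_v| = |Δh| / Δz = 2.82 / 37.20 = 0.0758.
Head is higher in the deep piezometer, so vertical flow is upward (discharge condition).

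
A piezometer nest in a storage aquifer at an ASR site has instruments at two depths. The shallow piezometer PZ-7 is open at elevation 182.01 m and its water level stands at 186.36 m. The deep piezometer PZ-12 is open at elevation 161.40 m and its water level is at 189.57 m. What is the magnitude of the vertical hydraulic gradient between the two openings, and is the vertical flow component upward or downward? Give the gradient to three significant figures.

|i_v| ≈ 0.156; vertical flow is upward

Total head at PZ-7: h = 186.36 m (water level in the standpipe).
Total head at PZ-12: h = 189.57 m.
Δh = h(PZ-7) − h(PZ-12) = 186.36 − 189.57 = -3.21 m.
Vertical separation Δz = 182.01 − 161.40 = 20.61 m.
|i_v| = |Δh| / Δz = 3.21 / 20.61 = 0.156.
Head is higher in the deep piezometer, so vertical flow is upward (discharge condition).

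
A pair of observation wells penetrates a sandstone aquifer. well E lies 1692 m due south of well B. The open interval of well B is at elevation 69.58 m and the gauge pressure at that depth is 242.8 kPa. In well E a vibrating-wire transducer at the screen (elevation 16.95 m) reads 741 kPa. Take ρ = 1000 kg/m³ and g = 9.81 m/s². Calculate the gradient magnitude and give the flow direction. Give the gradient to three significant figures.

Pressure head at well B: ψ = P/(ρg) = 242.8×1000 / (1000 × 9.81) = 24.75 m.
Total head at well B: h = z + ψ = 69.58 + 24.75 = 94.33 m.
Pressure head at well E: ψ = P/(ρg) = 741×1000 / (1000 × 9.81) = 75.54 m.
Total head at well E: h = z + ψ = 16.95 + 75.54 = 92.49 m.
Head difference: h(well B) − h(well E) = 94.33 − 92.49 = 1.84 m.
Hydraulic gradient: i = |Δh| / L = 1.84 / 1692 = 0.00109.
Flow is from higher to lower head: from well B toward well E, i.e. toward the south.

i ≈ 0.00109; groundwater flows toward the south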